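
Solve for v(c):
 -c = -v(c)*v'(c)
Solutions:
 v(c) = -sqrt(C1 + c^2)
 v(c) = sqrt(C1 + c^2)


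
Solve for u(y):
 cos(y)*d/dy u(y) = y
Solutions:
 u(y) = C1 + Integral(y/cos(y), y)


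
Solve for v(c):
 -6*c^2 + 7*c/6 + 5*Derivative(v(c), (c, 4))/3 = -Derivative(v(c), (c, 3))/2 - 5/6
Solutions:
 v(c) = C1 + C2*c + C3*c^2 + C4*exp(-3*c/10) + c^5/5 - 247*c^4/72 + 2455*c^3/54


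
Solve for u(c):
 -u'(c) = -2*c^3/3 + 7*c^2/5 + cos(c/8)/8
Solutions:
 u(c) = C1 + c^4/6 - 7*c^3/15 - sin(c/8)


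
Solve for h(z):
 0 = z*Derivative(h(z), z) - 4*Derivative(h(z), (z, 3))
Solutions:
 h(z) = C1 + Integral(C2*airyai(2^(1/3)*z/2) + C3*airybi(2^(1/3)*z/2), z)


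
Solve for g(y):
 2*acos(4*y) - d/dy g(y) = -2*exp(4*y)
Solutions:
 g(y) = C1 + 2*y*acos(4*y) - sqrt(1 - 16*y^2)/2 + exp(4*y)/2


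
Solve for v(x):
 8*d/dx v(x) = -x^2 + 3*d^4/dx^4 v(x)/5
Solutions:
 v(x) = C1 + C4*exp(2*3^(2/3)*5^(1/3)*x/3) - x^3/24 + (C2*sin(3^(1/6)*5^(1/3)*x) + C3*cos(3^(1/6)*5^(1/3)*x))*exp(-3^(2/3)*5^(1/3)*x/3)


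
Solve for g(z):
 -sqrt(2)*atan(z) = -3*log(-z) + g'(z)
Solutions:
 g(z) = C1 + 3*z*log(-z) - 3*z - sqrt(2)*(z*atan(z) - log(z^2 + 1)/2)


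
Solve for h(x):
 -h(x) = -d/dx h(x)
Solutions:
 h(x) = C1*exp(x)


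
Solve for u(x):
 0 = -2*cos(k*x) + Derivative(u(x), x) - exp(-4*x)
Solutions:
 u(x) = C1 - exp(-4*x)/4 + 2*sin(k*x)/k


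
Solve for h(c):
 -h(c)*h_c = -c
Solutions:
 h(c) = -sqrt(C1 + c^2)
 h(c) = sqrt(C1 + c^2)


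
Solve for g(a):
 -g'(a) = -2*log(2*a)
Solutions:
 g(a) = C1 + 2*a*log(a) - 2*a + a*log(4)


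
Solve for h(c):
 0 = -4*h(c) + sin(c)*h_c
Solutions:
 h(c) = C1*(cos(c)^2 - 2*cos(c) + 1)/(cos(c)^2 + 2*cos(c) + 1)


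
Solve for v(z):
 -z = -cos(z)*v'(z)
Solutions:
 v(z) = C1 + Integral(z/cos(z), z)


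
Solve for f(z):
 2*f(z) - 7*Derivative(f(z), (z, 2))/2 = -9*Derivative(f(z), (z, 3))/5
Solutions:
 f(z) = C1*exp(z*(245*5^(2/3)/(108*sqrt(519) + 8921)^(1/3) + 5^(1/3)*(108*sqrt(519) + 8921)^(1/3) + 70)/108)*sin(sqrt(3)*5^(1/3)*z*(-(108*sqrt(519) + 8921)^(1/3) + 245*5^(1/3)/(108*sqrt(519) + 8921)^(1/3))/108) + C2*exp(z*(245*5^(2/3)/(108*sqrt(519) + 8921)^(1/3) + 5^(1/3)*(108*sqrt(519) + 8921)^(1/3) + 70)/108)*cos(sqrt(3)*5^(1/3)*z*(-(108*sqrt(519) + 8921)^(1/3) + 245*5^(1/3)/(108*sqrt(519) + 8921)^(1/3))/108) + C3*exp(z*(-5^(1/3)*(108*sqrt(519) + 8921)^(1/3) - 245*5^(2/3)/(108*sqrt(519) + 8921)^(1/3) + 35)/54)


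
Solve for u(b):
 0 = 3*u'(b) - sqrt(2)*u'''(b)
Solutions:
 u(b) = C1 + C2*exp(-2^(3/4)*sqrt(3)*b/2) + C3*exp(2^(3/4)*sqrt(3)*b/2)


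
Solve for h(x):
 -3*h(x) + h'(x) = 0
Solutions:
 h(x) = C1*exp(3*x)


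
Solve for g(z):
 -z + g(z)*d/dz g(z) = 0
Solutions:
 g(z) = -sqrt(C1 + z^2)
 g(z) = sqrt(C1 + z^2)


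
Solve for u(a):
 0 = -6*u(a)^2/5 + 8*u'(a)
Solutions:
 u(a) = -20/(C1 + 3*a)


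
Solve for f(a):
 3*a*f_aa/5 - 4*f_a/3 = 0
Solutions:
 f(a) = C1 + C2*a^(29/9)


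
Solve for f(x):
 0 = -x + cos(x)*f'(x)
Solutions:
 f(x) = C1 + Integral(x/cos(x), x)


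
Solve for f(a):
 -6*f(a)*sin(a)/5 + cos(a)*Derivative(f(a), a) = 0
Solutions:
 f(a) = C1/cos(a)^(6/5)


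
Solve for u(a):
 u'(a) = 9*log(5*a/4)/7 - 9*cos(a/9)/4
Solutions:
 u(a) = C1 + 9*a*log(a)/7 - 18*a*log(2)/7 - 9*a/7 + 9*a*log(5)/7 - 81*sin(a/9)/4


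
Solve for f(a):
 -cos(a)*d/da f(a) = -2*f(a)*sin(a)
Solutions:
 f(a) = C1/cos(a)^2


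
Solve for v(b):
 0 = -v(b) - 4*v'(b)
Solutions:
 v(b) = C1*exp(-b/4)


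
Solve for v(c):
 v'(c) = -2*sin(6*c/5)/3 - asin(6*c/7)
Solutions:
 v(c) = C1 - c*asin(6*c/7) - sqrt(49 - 36*c^2)/6 + 5*cos(6*c/5)/9


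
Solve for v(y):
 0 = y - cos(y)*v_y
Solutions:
 v(y) = C1 + Integral(y/cos(y), y)


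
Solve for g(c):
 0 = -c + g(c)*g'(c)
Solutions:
 g(c) = -sqrt(C1 + c^2)
 g(c) = sqrt(C1 + c^2)


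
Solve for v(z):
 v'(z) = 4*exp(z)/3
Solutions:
 v(z) = C1 + 4*exp(z)/3


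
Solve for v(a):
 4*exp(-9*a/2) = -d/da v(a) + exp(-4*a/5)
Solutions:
 v(a) = C1 + 8*exp(-9*a/2)/9 - 5*exp(-4*a/5)/4


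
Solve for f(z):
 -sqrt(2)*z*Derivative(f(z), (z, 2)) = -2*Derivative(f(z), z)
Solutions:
 f(z) = C1 + C2*z^(1 + sqrt(2))


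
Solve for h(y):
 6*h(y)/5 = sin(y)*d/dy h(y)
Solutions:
 h(y) = C1*(cos(y) - 1)^(3/5)/(cos(y) + 1)^(3/5)


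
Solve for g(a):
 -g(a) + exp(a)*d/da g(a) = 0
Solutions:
 g(a) = C1*exp(-exp(-a))


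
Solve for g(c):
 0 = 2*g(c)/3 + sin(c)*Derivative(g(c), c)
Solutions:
 g(c) = C1*(cos(c) + 1)^(1/3)/(cos(c) - 1)^(1/3)


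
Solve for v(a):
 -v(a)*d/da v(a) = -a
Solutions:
 v(a) = -sqrt(C1 + a^2)
 v(a) = sqrt(C1 + a^2)


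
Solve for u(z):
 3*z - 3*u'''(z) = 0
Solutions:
 u(z) = C1 + C2*z + C3*z^2 + z^4/24


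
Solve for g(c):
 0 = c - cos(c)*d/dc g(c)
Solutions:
 g(c) = C1 + Integral(c/cos(c), c)


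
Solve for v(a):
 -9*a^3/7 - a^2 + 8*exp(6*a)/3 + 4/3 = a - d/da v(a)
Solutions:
 v(a) = C1 + 9*a^4/28 + a^3/3 + a^2/2 - 4*a/3 - 4*exp(6*a)/9


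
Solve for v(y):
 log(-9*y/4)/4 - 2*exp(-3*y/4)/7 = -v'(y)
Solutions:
 v(y) = C1 - y*log(-y)/4 + y*(-2*log(3) + 1 + 2*log(2))/4 - 8*exp(-3*y/4)/21


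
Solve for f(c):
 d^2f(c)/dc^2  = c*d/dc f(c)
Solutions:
 f(c) = C1 + C2*erfi(sqrt(2)*c/2)


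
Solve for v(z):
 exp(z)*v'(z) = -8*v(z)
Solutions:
 v(z) = C1*exp(8*exp(-z))


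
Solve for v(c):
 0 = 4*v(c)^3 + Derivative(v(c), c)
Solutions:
 v(c) = -sqrt(2)*sqrt(-1/(C1 - 4*c))/2
 v(c) = sqrt(2)*sqrt(-1/(C1 - 4*c))/2


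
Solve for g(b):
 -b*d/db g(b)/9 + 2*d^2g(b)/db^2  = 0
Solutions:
 g(b) = C1 + C2*erfi(b/6)


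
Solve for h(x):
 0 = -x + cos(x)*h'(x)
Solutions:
 h(x) = C1 + Integral(x/cos(x), x)


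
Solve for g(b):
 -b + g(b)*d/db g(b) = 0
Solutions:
 g(b) = -sqrt(C1 + b^2)
 g(b) = sqrt(C1 + b^2)


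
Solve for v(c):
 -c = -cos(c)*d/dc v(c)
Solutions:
 v(c) = C1 + Integral(c/cos(c), c)


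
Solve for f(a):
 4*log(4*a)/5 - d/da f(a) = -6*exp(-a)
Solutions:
 f(a) = C1 + 4*a*log(a)/5 + 4*a*(-1 + 2*log(2))/5 - 6*exp(-a)


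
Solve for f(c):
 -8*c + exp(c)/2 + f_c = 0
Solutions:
 f(c) = C1 + 4*c^2 - exp(c)/2


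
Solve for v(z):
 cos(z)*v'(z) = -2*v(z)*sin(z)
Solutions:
 v(z) = C1*cos(z)^2


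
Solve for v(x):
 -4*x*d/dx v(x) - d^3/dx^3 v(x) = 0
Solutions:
 v(x) = C1 + Integral(C2*airyai(-2^(2/3)*x) + C3*airybi(-2^(2/3)*x), x)


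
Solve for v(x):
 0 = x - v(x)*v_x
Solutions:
 v(x) = -sqrt(C1 + x^2)
 v(x) = sqrt(C1 + x^2)


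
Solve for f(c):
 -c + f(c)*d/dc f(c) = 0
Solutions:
 f(c) = -sqrt(C1 + c^2)
 f(c) = sqrt(C1 + c^2)


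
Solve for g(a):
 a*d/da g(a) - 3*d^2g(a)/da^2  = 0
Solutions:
 g(a) = C1 + C2*erfi(sqrt(6)*a/6)


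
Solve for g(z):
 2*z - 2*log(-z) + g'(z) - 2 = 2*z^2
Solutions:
 g(z) = C1 + 2*z^3/3 - z^2 + 2*z*log(-z)


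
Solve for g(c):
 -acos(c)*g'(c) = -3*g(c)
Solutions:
 g(c) = C1*exp(3*Integral(1/acos(c), c))


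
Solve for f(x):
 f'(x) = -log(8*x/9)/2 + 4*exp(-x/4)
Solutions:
 f(x) = C1 - x*log(x)/2 + x*(-3*log(2)/2 + 1/2 + log(3)) - 16*exp(-x/4)


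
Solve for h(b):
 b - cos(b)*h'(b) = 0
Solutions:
 h(b) = C1 + Integral(b/cos(b), b)


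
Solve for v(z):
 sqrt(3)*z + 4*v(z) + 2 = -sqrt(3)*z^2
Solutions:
 v(z) = -sqrt(3)*z^2/4 - sqrt(3)*z/4 - 1/2


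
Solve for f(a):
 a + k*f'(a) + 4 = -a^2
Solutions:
 f(a) = C1 - a^3/(3*k) - a^2/(2*k) - 4*a/k


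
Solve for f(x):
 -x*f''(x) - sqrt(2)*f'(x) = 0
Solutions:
 f(x) = C1 + C2*x^(1 - sqrt(2))


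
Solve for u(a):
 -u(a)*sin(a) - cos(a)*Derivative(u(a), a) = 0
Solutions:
 u(a) = C1*cos(a)


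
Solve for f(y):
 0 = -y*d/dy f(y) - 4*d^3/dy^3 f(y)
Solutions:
 f(y) = C1 + Integral(C2*airyai(-2^(1/3)*y/2) + C3*airybi(-2^(1/3)*y/2), y)


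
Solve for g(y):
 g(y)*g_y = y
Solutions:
 g(y) = -sqrt(C1 + y^2)
 g(y) = sqrt(C1 + y^2)


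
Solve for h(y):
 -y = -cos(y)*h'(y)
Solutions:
 h(y) = C1 + Integral(y/cos(y), y)


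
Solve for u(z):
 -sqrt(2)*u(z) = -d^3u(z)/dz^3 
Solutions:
 u(z) = C3*exp(2^(1/6)*z) + (C1*sin(2^(1/6)*sqrt(3)*z/2) + C2*cos(2^(1/6)*sqrt(3)*z/2))*exp(-2^(1/6)*z/2)


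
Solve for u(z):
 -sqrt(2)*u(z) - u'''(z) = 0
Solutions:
 u(z) = C3*exp(-2^(1/6)*z) + (C1*sin(2^(1/6)*sqrt(3)*z/2) + C2*cos(2^(1/6)*sqrt(3)*z/2))*exp(2^(1/6)*z/2)


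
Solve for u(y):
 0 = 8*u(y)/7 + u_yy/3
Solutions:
 u(y) = C1*sin(2*sqrt(42)*y/7) + C2*cos(2*sqrt(42)*y/7)


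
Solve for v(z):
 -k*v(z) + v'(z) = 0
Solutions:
 v(z) = C1*exp(k*z)


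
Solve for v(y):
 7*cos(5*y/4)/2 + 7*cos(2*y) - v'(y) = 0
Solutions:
 v(y) = C1 + 14*sin(5*y/4)/5 + 7*sin(2*y)/2


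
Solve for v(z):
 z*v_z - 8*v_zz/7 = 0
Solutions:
 v(z) = C1 + C2*erfi(sqrt(7)*z/4)


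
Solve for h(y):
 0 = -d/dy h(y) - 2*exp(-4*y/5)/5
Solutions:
 h(y) = C1 + exp(-4*y/5)/2


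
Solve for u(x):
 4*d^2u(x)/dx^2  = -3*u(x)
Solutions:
 u(x) = C1*sin(sqrt(3)*x/2) + C2*cos(sqrt(3)*x/2)


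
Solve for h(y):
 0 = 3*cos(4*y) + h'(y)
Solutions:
 h(y) = C1 - 3*sin(4*y)/4


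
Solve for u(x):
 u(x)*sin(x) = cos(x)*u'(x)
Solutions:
 u(x) = C1/cos(x)


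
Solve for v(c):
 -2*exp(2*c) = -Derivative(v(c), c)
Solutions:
 v(c) = C1 + exp(2*c)


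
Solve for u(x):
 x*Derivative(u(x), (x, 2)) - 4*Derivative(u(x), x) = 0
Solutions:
 u(x) = C1 + C2*x^5


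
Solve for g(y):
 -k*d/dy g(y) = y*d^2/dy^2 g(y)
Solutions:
 g(y) = C1 + y^(1 - re(k))*(C2*sin(log(y)*Abs(im(k))) + C3*cos(log(y)*im(k)))


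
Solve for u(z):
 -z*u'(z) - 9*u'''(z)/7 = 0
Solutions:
 u(z) = C1 + Integral(C2*airyai(-21^(1/3)*z/3) + C3*airybi(-21^(1/3)*z/3), z)


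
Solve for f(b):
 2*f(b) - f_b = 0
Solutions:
 f(b) = C1*exp(2*b)


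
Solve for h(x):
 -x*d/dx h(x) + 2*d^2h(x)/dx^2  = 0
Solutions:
 h(x) = C1 + C2*erfi(x/2)


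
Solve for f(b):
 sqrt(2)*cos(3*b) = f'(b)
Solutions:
 f(b) = C1 + sqrt(2)*sin(3*b)/3


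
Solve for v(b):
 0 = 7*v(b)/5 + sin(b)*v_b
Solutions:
 v(b) = C1*(cos(b) + 1)^(7/10)/(cos(b) - 1)^(7/10)


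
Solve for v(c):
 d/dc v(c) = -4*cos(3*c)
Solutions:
 v(c) = C1 - 4*sin(3*c)/3


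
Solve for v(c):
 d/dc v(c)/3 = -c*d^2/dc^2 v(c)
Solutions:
 v(c) = C1 + C2*c^(2/3)


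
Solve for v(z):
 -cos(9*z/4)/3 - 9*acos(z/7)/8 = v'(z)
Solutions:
 v(z) = C1 - 9*z*acos(z/7)/8 + 9*sqrt(49 - z^2)/8 - 4*sin(9*z/4)/27


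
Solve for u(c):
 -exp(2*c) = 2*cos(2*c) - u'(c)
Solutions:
 u(c) = C1 + exp(2*c)/2 + sin(2*c)


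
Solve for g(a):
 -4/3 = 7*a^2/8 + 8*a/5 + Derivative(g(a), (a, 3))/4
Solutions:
 g(a) = C1 + C2*a + C3*a^2 - 7*a^5/120 - 4*a^4/15 - 8*a^3/9


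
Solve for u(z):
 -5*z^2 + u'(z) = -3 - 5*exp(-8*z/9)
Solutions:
 u(z) = C1 + 5*z^3/3 - 3*z + 45*exp(-8*z/9)/8


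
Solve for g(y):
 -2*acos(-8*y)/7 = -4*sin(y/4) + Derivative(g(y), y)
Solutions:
 g(y) = C1 - 2*y*acos(-8*y)/7 - sqrt(1 - 64*y^2)/28 - 16*cos(y/4)


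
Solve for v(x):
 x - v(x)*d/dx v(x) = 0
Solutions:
 v(x) = -sqrt(C1 + x^2)
 v(x) = sqrt(C1 + x^2)


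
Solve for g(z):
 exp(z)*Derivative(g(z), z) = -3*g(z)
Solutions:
 g(z) = C1*exp(3*exp(-z))


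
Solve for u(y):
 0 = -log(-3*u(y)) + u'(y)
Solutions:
 -Integral(1/(log(-_y) + log(3)), (_y, u(y))) = C1 - y


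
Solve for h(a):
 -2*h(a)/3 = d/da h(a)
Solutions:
 h(a) = C1*exp(-2*a/3)


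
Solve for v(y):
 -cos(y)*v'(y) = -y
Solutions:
 v(y) = C1 + Integral(y/cos(y), y)


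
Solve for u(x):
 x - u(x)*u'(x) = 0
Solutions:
 u(x) = -sqrt(C1 + x^2)
 u(x) = sqrt(C1 + x^2)


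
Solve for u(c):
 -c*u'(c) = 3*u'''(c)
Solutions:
 u(c) = C1 + Integral(C2*airyai(-3^(2/3)*c/3) + C3*airybi(-3^(2/3)*c/3), c)


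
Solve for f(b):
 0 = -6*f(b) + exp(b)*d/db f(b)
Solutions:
 f(b) = C1*exp(-6*exp(-b))


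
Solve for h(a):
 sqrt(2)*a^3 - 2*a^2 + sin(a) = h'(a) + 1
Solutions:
 h(a) = C1 + sqrt(2)*a^4/4 - 2*a^3/3 - a - cos(a)


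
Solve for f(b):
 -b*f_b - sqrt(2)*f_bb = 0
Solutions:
 f(b) = C1 + C2*erf(2^(1/4)*b/2)


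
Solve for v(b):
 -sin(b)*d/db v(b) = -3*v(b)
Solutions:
 v(b) = C1*(cos(b) - 1)^(3/2)/(cos(b) + 1)^(3/2)


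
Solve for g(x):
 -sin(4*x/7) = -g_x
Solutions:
 g(x) = C1 - 7*cos(4*x/7)/4


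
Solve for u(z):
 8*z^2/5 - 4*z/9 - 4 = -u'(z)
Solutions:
 u(z) = C1 - 8*z^3/15 + 2*z^2/9 + 4*z


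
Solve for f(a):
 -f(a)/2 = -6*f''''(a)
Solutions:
 f(a) = C1*exp(-sqrt(2)*3^(3/4)*a/6) + C2*exp(sqrt(2)*3^(3/4)*a/6) + C3*sin(sqrt(2)*3^(3/4)*a/6) + C4*cos(sqrt(2)*3^(3/4)*a/6)


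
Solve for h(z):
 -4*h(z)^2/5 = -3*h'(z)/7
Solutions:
 h(z) = -15/(C1 + 28*z)


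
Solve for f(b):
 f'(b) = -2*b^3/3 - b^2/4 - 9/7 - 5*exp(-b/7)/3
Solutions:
 f(b) = C1 - b^4/6 - b^3/12 - 9*b/7 + 35*exp(-b/7)/3


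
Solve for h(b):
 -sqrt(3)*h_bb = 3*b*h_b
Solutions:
 h(b) = C1 + C2*erf(sqrt(2)*3^(1/4)*b/2)


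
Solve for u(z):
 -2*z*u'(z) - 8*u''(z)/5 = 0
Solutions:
 u(z) = C1 + C2*erf(sqrt(10)*z/4)


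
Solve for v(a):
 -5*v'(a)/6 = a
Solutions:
 v(a) = C1 - 3*a^2/5


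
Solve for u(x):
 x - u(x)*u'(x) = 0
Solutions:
 u(x) = -sqrt(C1 + x^2)
 u(x) = sqrt(C1 + x^2)


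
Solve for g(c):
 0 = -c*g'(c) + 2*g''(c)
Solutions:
 g(c) = C1 + C2*erfi(c/2)


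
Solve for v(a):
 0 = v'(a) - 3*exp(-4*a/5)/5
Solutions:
 v(a) = C1 - 3*exp(-4*a/5)/4


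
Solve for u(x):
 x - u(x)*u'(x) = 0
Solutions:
 u(x) = -sqrt(C1 + x^2)
 u(x) = sqrt(C1 + x^2)


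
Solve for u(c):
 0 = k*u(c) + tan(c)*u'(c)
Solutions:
 u(c) = C1*exp(-k*log(sin(c)))


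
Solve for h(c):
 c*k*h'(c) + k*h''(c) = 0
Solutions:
 h(c) = C1 + C2*erf(sqrt(2)*c/2)


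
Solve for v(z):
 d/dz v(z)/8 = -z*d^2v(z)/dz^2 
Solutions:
 v(z) = C1 + C2*z^(7/8)


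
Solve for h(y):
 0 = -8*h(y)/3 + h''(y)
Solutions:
 h(y) = C1*exp(-2*sqrt(6)*y/3) + C2*exp(2*sqrt(6)*y/3)


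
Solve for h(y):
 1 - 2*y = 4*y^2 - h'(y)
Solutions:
 h(y) = C1 + 4*y^3/3 + y^2 - y


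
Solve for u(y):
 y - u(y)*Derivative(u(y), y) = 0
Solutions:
 u(y) = -sqrt(C1 + y^2)
 u(y) = sqrt(C1 + y^2)


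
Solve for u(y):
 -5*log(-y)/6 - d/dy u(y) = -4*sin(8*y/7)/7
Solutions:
 u(y) = C1 - 5*y*log(-y)/6 + 5*y/6 - cos(8*y/7)/2


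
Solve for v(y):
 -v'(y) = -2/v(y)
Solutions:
 v(y) = -sqrt(C1 + 4*y)
 v(y) = sqrt(C1 + 4*y)


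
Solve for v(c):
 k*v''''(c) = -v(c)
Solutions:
 v(c) = C1*exp(-c*(-1/k)^(1/4)) + C2*exp(c*(-1/k)^(1/4)) + C3*exp(-I*c*(-1/k)^(1/4)) + C4*exp(I*c*(-1/k)^(1/4))


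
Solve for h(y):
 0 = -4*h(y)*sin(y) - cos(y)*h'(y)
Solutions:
 h(y) = C1*cos(y)^4


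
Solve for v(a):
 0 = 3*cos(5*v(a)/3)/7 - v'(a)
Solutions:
 -3*a/7 - 3*log(sin(5*v(a)/3) - 1)/10 + 3*log(sin(5*v(a)/3) + 1)/10 = C1


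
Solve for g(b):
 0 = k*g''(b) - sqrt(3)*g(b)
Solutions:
 g(b) = C1*exp(-3^(1/4)*b*sqrt(1/k)) + C2*exp(3^(1/4)*b*sqrt(1/k))


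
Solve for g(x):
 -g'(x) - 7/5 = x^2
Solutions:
 g(x) = C1 - x^3/3 - 7*x/5


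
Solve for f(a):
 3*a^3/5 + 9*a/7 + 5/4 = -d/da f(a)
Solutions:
 f(a) = C1 - 3*a^4/20 - 9*a^2/14 - 5*a/4


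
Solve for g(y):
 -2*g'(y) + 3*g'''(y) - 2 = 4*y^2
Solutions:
 g(y) = C1 + C2*exp(-sqrt(6)*y/3) + C3*exp(sqrt(6)*y/3) - 2*y^3/3 - 7*y


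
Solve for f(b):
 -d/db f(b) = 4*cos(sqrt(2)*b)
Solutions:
 f(b) = C1 - 2*sqrt(2)*sin(sqrt(2)*b)


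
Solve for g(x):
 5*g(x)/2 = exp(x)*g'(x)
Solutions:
 g(x) = C1*exp(-5*exp(-x)/2)


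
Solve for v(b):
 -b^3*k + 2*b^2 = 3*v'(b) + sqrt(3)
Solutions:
 v(b) = C1 - b^4*k/12 + 2*b^3/9 - sqrt(3)*b/3


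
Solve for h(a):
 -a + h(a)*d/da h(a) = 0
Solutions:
 h(a) = -sqrt(C1 + a^2)
 h(a) = sqrt(C1 + a^2)


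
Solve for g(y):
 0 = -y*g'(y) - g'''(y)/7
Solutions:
 g(y) = C1 + Integral(C2*airyai(-7^(1/3)*y) + C3*airybi(-7^(1/3)*y), y)


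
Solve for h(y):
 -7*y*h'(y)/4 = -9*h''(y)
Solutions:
 h(y) = C1 + C2*erfi(sqrt(14)*y/12)


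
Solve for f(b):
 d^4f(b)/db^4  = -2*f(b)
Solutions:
 f(b) = (C1*sin(2^(3/4)*b/2) + C2*cos(2^(3/4)*b/2))*exp(-2^(3/4)*b/2) + (C3*sin(2^(3/4)*b/2) + C4*cos(2^(3/4)*b/2))*exp(2^(3/4)*b/2)


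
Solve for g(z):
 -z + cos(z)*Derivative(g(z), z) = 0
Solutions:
 g(z) = C1 + Integral(z/cos(z), z)


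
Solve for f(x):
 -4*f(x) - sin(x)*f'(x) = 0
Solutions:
 f(x) = C1*(cos(x)^2 + 2*cos(x) + 1)/(cos(x)^2 - 2*cos(x) + 1)


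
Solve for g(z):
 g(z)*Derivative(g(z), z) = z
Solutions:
 g(z) = -sqrt(C1 + z^2)
 g(z) = sqrt(C1 + z^2)


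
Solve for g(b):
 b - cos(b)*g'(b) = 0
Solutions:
 g(b) = C1 + Integral(b/cos(b), b)


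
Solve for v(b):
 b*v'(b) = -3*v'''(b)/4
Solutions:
 v(b) = C1 + Integral(C2*airyai(-6^(2/3)*b/3) + C3*airybi(-6^(2/3)*b/3), b)


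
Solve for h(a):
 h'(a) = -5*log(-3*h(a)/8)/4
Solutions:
 4*Integral(1/(log(-_y) - 3*log(2) + log(3)), (_y, h(a)))/5 = C1 - a


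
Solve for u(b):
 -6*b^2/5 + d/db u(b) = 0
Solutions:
 u(b) = C1 + 2*b^3/5


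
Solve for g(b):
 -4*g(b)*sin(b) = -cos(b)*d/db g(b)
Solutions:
 g(b) = C1/cos(b)^4


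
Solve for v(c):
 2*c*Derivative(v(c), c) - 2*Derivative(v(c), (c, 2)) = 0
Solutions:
 v(c) = C1 + C2*erfi(sqrt(2)*c/2)


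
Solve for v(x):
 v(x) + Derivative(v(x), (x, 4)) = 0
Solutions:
 v(x) = (C1*sin(sqrt(2)*x/2) + C2*cos(sqrt(2)*x/2))*exp(-sqrt(2)*x/2) + (C3*sin(sqrt(2)*x/2) + C4*cos(sqrt(2)*x/2))*exp(sqrt(2)*x/2)


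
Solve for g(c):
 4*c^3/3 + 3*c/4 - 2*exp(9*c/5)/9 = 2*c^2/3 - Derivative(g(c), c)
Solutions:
 g(c) = C1 - c^4/3 + 2*c^3/9 - 3*c^2/8 + 10*exp(9*c/5)/81


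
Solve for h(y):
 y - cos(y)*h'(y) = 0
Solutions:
 h(y) = C1 + Integral(y/cos(y), y)


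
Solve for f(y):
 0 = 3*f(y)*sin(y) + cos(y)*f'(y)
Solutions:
 f(y) = C1*cos(y)^3


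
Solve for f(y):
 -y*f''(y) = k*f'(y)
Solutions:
 f(y) = C1 + y^(1 - re(k))*(C2*sin(log(y)*Abs(im(k))) + C3*cos(log(y)*im(k)))


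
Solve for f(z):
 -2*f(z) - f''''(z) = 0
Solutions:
 f(z) = (C1*sin(2^(3/4)*z/2) + C2*cos(2^(3/4)*z/2))*exp(-2^(3/4)*z/2) + (C3*sin(2^(3/4)*z/2) + C4*cos(2^(3/4)*z/2))*exp(2^(3/4)*z/2)


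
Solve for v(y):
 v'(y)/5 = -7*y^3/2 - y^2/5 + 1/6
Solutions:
 v(y) = C1 - 35*y^4/8 - y^3/3 + 5*y/6


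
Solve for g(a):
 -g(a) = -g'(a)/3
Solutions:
 g(a) = C1*exp(3*a)


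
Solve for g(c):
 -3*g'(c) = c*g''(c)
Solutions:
 g(c) = C1 + C2/c^2


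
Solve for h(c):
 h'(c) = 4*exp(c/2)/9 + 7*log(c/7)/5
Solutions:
 h(c) = C1 + 7*c*log(c)/5 + 7*c*(-log(7) - 1)/5 + 8*exp(c/2)/9


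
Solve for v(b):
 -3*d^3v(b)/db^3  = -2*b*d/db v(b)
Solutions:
 v(b) = C1 + Integral(C2*airyai(2^(1/3)*3^(2/3)*b/3) + C3*airybi(2^(1/3)*3^(2/3)*b/3), b)


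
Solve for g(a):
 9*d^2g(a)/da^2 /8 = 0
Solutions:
 g(a) = C1 + C2*a


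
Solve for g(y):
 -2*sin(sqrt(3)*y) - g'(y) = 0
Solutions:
 g(y) = C1 + 2*sqrt(3)*cos(sqrt(3)*y)/3


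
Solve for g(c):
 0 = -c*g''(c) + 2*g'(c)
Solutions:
 g(c) = C1 + C2*c^3


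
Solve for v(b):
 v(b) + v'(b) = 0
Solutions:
 v(b) = C1*exp(-b)


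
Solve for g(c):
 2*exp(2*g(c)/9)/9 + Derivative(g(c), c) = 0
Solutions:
 g(c) = 9*log(-sqrt(-1/(C1 - 2*c))) - 9*log(2)/2 + 18*log(3)
 g(c) = 9*log(-1/(C1 - 2*c))/2 - 9*log(2)/2 + 18*log(3)


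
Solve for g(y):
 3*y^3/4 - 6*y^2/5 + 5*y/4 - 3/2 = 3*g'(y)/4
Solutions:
 g(y) = C1 + y^4/4 - 8*y^3/15 + 5*y^2/6 - 2*y


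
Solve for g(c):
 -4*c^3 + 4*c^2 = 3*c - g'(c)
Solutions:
 g(c) = C1 + c^4 - 4*c^3/3 + 3*c^2/2


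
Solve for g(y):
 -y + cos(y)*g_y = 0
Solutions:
 g(y) = C1 + Integral(y/cos(y), y)


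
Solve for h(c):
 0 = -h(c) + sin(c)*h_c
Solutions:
 h(c) = C1*sqrt(cos(c) - 1)/sqrt(cos(c) + 1)


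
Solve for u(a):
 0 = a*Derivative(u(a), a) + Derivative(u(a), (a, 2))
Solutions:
 u(a) = C1 + C2*erf(sqrt(2)*a/2)


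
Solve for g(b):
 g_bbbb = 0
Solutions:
 g(b) = C1 + C2*b + C3*b^2 + C4*b^3


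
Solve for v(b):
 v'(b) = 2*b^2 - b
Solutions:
 v(b) = C1 + 2*b^3/3 - b^2/2


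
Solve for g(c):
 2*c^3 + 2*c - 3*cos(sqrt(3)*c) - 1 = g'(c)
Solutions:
 g(c) = C1 + c^4/2 + c^2 - c - sqrt(3)*sin(sqrt(3)*c)


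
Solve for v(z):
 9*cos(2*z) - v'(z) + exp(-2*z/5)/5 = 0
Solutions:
 v(z) = C1 + 9*sin(2*z)/2 - exp(-2*z/5)/2


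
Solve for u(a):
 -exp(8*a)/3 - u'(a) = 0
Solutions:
 u(a) = C1 - exp(8*a)/24


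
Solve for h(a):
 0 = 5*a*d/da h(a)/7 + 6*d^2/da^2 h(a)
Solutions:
 h(a) = C1 + C2*erf(sqrt(105)*a/42)


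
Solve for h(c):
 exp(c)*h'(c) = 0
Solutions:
 h(c) = C1


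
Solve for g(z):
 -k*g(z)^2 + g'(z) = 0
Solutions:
 g(z) = -1/(C1 + k*z)


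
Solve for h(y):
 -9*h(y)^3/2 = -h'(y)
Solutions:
 h(y) = -sqrt(-1/(C1 + 9*y))
 h(y) = sqrt(-1/(C1 + 9*y))


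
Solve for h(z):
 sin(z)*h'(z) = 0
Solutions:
 h(z) = C1


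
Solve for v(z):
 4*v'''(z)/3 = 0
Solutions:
 v(z) = C1 + C2*z + C3*z^2


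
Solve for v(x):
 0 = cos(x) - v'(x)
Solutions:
 v(x) = C1 + sin(x)


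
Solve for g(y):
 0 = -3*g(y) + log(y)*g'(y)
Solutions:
 g(y) = C1*exp(3*li(y))


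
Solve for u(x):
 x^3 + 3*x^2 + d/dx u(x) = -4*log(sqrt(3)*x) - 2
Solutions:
 u(x) = C1 - x^4/4 - x^3 - 4*x*log(x) - x*log(9) + 2*x


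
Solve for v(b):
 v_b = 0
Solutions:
 v(b) = C1


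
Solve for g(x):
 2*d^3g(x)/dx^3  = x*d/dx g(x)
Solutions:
 g(x) = C1 + Integral(C2*airyai(2^(2/3)*x/2) + C3*airybi(2^(2/3)*x/2), x)


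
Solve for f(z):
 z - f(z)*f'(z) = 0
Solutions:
 f(z) = -sqrt(C1 + z^2)
 f(z) = sqrt(C1 + z^2)


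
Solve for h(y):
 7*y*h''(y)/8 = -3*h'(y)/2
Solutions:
 h(y) = C1 + C2/y^(5/7)


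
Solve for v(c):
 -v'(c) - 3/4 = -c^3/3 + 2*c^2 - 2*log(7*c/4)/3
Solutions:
 v(c) = C1 + c^4/12 - 2*c^3/3 + 2*c*log(c)/3 - 17*c/12 - 2*c*log(2) + 2*c*log(14)/3


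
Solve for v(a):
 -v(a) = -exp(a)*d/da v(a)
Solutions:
 v(a) = C1*exp(-exp(-a))


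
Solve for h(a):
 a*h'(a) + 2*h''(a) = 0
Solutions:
 h(a) = C1 + C2*erf(a/2)


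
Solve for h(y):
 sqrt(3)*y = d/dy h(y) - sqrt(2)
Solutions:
 h(y) = C1 + sqrt(3)*y^2/2 + sqrt(2)*y


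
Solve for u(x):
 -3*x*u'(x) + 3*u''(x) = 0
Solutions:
 u(x) = C1 + C2*erfi(sqrt(2)*x/2)


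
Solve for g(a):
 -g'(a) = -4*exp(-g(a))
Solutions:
 g(a) = log(C1 + 4*a)


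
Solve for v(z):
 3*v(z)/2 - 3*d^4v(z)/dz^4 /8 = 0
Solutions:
 v(z) = C1*exp(-sqrt(2)*z) + C2*exp(sqrt(2)*z) + C3*sin(sqrt(2)*z) + C4*cos(sqrt(2)*z)


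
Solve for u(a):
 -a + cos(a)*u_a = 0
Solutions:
 u(a) = C1 + Integral(a/cos(a), a)


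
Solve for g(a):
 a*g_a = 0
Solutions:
 g(a) = C1


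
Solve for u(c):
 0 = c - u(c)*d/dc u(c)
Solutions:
 u(c) = -sqrt(C1 + c^2)
 u(c) = sqrt(C1 + c^2)


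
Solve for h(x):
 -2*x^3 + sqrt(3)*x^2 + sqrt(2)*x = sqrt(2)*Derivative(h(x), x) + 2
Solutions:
 h(x) = C1 - sqrt(2)*x^4/4 + sqrt(6)*x^3/6 + x^2/2 - sqrt(2)*x


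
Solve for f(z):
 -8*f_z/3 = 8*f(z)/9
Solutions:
 f(z) = C1*exp(-z/3)


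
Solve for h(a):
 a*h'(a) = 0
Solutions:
 h(a) = C1


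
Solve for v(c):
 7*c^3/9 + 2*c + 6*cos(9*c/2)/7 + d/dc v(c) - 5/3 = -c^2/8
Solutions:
 v(c) = C1 - 7*c^4/36 - c^3/24 - c^2 + 5*c/3 - 4*sin(9*c/2)/21


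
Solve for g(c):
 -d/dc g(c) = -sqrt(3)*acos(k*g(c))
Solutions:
 Integral(1/acos(_y*k), (_y, g(c))) = C1 + sqrt(3)*c


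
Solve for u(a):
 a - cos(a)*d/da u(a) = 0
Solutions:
 u(a) = C1 + Integral(a/cos(a), a)


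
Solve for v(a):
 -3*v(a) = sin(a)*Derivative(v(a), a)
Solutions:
 v(a) = C1*(cos(a) + 1)^(3/2)/(cos(a) - 1)^(3/2)


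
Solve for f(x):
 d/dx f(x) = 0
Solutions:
 f(x) = C1


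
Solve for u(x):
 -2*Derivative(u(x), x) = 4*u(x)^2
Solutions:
 u(x) = 1/(C1 + 2*x)


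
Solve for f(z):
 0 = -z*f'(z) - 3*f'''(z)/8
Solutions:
 f(z) = C1 + Integral(C2*airyai(-2*3^(2/3)*z/3) + C3*airybi(-2*3^(2/3)*z/3), z)


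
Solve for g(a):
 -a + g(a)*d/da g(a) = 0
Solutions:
 g(a) = -sqrt(C1 + a^2)
 g(a) = sqrt(C1 + a^2)


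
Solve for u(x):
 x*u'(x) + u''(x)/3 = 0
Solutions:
 u(x) = C1 + C2*erf(sqrt(6)*x/2)


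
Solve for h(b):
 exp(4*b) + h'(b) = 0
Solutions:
 h(b) = C1 - exp(4*b)/4


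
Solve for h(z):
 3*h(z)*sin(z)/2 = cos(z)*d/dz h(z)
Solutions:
 h(z) = C1/cos(z)^(3/2)


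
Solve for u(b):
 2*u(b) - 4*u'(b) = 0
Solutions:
 u(b) = C1*exp(b/2)


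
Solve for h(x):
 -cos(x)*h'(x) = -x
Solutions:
 h(x) = C1 + Integral(x/cos(x), x)


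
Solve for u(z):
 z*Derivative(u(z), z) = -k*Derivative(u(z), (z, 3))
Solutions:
 u(z) = C1 + Integral(C2*airyai(z*(-1/k)^(1/3)) + C3*airybi(z*(-1/k)^(1/3)), z)


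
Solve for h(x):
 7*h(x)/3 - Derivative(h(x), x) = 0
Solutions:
 h(x) = C1*exp(7*x/3)


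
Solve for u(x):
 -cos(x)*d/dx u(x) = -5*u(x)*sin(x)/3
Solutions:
 u(x) = C1/cos(x)^(5/3)


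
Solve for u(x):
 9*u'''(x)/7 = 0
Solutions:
 u(x) = C1 + C2*x + C3*x^2


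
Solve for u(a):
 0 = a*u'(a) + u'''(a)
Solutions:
 u(a) = C1 + Integral(C2*airyai(-a) + C3*airybi(-a), a)


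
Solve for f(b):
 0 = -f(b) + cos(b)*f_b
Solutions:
 f(b) = C1*sqrt(sin(b) + 1)/sqrt(sin(b) - 1)


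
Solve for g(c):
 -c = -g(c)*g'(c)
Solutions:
 g(c) = -sqrt(C1 + c^2)
 g(c) = sqrt(C1 + c^2)


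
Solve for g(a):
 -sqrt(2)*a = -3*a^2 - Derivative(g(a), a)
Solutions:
 g(a) = C1 - a^3 + sqrt(2)*a^2/2


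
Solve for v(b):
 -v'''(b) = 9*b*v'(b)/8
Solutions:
 v(b) = C1 + Integral(C2*airyai(-3^(2/3)*b/2) + C3*airybi(-3^(2/3)*b/2), b)


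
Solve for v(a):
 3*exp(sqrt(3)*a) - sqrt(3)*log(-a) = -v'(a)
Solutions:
 v(a) = C1 + sqrt(3)*a*log(-a) - sqrt(3)*a - sqrt(3)*exp(sqrt(3)*a)


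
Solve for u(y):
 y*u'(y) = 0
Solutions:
 u(y) = C1


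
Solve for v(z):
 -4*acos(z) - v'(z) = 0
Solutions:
 v(z) = C1 - 4*z*acos(z) + 4*sqrt(1 - z^2)


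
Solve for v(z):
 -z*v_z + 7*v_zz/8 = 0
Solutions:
 v(z) = C1 + C2*erfi(2*sqrt(7)*z/7)


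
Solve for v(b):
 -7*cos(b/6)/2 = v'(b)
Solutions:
 v(b) = C1 - 21*sin(b/6)


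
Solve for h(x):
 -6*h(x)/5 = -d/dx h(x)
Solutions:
 h(x) = C1*exp(6*x/5)


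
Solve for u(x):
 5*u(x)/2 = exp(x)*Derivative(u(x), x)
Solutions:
 u(x) = C1*exp(-5*exp(-x)/2)


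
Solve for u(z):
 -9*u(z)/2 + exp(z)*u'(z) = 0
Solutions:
 u(z) = C1*exp(-9*exp(-z)/2)


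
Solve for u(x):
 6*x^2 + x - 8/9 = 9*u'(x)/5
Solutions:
 u(x) = C1 + 10*x^3/9 + 5*x^2/18 - 40*x/81


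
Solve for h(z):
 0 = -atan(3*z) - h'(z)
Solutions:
 h(z) = C1 - z*atan(3*z) + log(9*z^2 + 1)/6


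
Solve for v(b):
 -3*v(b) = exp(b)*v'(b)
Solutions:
 v(b) = C1*exp(3*exp(-b))


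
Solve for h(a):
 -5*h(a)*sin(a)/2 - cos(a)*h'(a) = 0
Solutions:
 h(a) = C1*cos(a)^(5/2)


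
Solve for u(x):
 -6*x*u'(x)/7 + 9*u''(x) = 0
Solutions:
 u(x) = C1 + C2*erfi(sqrt(21)*x/21)


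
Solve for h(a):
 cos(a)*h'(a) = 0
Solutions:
 h(a) = C1


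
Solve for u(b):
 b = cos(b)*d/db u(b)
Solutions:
 u(b) = C1 + Integral(b/cos(b), b)


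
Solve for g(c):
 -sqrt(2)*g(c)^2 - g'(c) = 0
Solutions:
 g(c) = 1/(C1 + sqrt(2)*c)


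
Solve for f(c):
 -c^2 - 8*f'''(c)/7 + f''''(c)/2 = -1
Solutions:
 f(c) = C1 + C2*c + C3*c^2 + C4*exp(16*c/7) - 7*c^5/480 - 49*c^4/1536 + 553*c^3/6144


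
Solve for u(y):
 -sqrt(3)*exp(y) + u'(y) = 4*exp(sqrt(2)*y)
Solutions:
 u(y) = C1 + sqrt(3)*exp(y) + 2*sqrt(2)*exp(sqrt(2)*y)


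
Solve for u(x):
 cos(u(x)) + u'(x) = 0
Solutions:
 u(x) = pi - asin((C1 + exp(2*x))/(C1 - exp(2*x)))
 u(x) = asin((C1 + exp(2*x))/(C1 - exp(2*x)))


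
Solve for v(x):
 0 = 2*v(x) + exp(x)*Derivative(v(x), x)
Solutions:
 v(x) = C1*exp(2*exp(-x))


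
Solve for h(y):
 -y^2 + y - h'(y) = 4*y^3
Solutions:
 h(y) = C1 - y^4 - y^3/3 + y^2/2


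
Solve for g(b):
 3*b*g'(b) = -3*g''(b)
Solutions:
 g(b) = C1 + C2*erf(sqrt(2)*b/2)


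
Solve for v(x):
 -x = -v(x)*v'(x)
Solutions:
 v(x) = -sqrt(C1 + x^2)
 v(x) = sqrt(C1 + x^2)


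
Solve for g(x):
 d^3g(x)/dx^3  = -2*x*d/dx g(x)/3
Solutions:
 g(x) = C1 + Integral(C2*airyai(-2^(1/3)*3^(2/3)*x/3) + C3*airybi(-2^(1/3)*3^(2/3)*x/3), x)


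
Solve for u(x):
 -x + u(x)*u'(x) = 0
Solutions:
 u(x) = -sqrt(C1 + x^2)
 u(x) = sqrt(C1 + x^2)


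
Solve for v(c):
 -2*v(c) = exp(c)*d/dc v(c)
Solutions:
 v(c) = C1*exp(2*exp(-c))


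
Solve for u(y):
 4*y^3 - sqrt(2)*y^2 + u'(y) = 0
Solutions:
 u(y) = C1 - y^4 + sqrt(2)*y^3/3


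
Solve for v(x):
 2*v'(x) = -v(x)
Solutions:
 v(x) = C1*exp(-x/2)


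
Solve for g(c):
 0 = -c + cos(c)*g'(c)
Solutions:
 g(c) = C1 + Integral(c/cos(c), c)


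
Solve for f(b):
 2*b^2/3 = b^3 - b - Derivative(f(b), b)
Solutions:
 f(b) = C1 + b^4/4 - 2*b^3/9 - b^2/2


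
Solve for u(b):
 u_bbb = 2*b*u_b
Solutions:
 u(b) = C1 + Integral(C2*airyai(2^(1/3)*b) + C3*airybi(2^(1/3)*b), b)


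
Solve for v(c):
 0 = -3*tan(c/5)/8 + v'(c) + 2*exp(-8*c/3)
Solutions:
 v(c) = C1 + 15*log(tan(c/5)^2 + 1)/16 + 3*exp(-8*c/3)/4


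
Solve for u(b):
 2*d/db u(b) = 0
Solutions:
 u(b) = C1


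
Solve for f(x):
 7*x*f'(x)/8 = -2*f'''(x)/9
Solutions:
 f(x) = C1 + Integral(C2*airyai(-2^(2/3)*63^(1/3)*x/4) + C3*airybi(-2^(2/3)*63^(1/3)*x/4), x)


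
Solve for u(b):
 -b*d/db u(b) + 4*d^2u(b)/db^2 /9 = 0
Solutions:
 u(b) = C1 + C2*erfi(3*sqrt(2)*b/4)


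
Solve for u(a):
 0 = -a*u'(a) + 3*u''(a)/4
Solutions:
 u(a) = C1 + C2*erfi(sqrt(6)*a/3)


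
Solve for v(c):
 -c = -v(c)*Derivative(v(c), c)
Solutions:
 v(c) = -sqrt(C1 + c^2)
 v(c) = sqrt(C1 + c^2)


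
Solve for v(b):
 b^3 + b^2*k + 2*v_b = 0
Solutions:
 v(b) = C1 - b^4/8 - b^3*k/6


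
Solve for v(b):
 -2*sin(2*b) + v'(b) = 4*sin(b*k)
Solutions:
 v(b) = C1 - cos(2*b) - 4*cos(b*k)/k


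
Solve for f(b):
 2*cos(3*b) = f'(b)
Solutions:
 f(b) = C1 + 2*sin(3*b)/3


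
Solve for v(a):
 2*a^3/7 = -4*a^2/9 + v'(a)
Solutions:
 v(a) = C1 + a^4/14 + 4*a^3/27


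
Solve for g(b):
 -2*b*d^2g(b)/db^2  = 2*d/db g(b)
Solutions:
 g(b) = C1 + C2*log(b)


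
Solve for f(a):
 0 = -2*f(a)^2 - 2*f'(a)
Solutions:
 f(a) = 1/(C1 + a)


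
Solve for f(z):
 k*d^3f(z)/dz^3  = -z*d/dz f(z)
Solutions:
 f(z) = C1 + Integral(C2*airyai(z*(-1/k)^(1/3)) + C3*airybi(z*(-1/k)^(1/3)), z)


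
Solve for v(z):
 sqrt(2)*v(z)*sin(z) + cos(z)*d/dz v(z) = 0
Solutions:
 v(z) = C1*cos(z)^(sqrt(2))


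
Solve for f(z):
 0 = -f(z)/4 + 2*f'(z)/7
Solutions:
 f(z) = C1*exp(7*z/8)


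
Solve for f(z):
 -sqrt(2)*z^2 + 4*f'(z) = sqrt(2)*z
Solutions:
 f(z) = C1 + sqrt(2)*z^3/12 + sqrt(2)*z^2/8


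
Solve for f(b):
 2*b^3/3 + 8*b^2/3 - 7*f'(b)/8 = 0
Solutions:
 f(b) = C1 + 4*b^4/21 + 64*b^3/63


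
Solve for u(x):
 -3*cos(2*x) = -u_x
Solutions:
 u(x) = C1 + 3*sin(2*x)/2


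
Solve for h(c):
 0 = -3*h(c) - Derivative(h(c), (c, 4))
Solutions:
 h(c) = (C1*sin(sqrt(2)*3^(1/4)*c/2) + C2*cos(sqrt(2)*3^(1/4)*c/2))*exp(-sqrt(2)*3^(1/4)*c/2) + (C3*sin(sqrt(2)*3^(1/4)*c/2) + C4*cos(sqrt(2)*3^(1/4)*c/2))*exp(sqrt(2)*3^(1/4)*c/2)


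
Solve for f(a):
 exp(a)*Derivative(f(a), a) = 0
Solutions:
 f(a) = C1


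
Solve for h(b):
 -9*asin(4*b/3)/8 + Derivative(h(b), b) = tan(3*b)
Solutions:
 h(b) = C1 + 9*b*asin(4*b/3)/8 + 9*sqrt(9 - 16*b^2)/32 - log(cos(3*b))/3


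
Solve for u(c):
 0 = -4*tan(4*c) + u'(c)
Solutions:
 u(c) = C1 - log(cos(4*c))


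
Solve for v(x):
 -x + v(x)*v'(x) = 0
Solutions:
 v(x) = -sqrt(C1 + x^2)
 v(x) = sqrt(C1 + x^2)


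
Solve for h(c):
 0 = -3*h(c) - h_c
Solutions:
 h(c) = C1*exp(-3*c)


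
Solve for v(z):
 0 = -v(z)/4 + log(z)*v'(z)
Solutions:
 v(z) = C1*exp(li(z)/4)


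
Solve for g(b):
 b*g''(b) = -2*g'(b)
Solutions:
 g(b) = C1 + C2/b


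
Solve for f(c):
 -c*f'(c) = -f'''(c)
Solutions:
 f(c) = C1 + Integral(C2*airyai(c) + C3*airybi(c), c)


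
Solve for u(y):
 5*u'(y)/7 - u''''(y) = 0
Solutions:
 u(y) = C1 + C4*exp(5^(1/3)*7^(2/3)*y/7) + (C2*sin(sqrt(3)*5^(1/3)*7^(2/3)*y/14) + C3*cos(sqrt(3)*5^(1/3)*7^(2/3)*y/14))*exp(-5^(1/3)*7^(2/3)*y/14)


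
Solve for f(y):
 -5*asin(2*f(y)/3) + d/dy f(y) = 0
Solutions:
 Integral(1/asin(2*_y/3), (_y, f(y))) = C1 + 5*y


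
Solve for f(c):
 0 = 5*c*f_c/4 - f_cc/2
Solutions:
 f(c) = C1 + C2*erfi(sqrt(5)*c/2)


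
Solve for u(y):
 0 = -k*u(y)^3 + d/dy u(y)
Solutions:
 u(y) = -sqrt(2)*sqrt(-1/(C1 + k*y))/2
 u(y) = sqrt(2)*sqrt(-1/(C1 + k*y))/2


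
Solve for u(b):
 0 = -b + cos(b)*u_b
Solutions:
 u(b) = C1 + Integral(b/cos(b), b)


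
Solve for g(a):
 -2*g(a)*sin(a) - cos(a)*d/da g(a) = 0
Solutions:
 g(a) = C1*cos(a)^2


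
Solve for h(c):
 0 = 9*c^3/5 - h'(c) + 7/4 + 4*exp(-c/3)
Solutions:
 h(c) = C1 + 9*c^4/20 + 7*c/4 - 12*exp(-c/3)


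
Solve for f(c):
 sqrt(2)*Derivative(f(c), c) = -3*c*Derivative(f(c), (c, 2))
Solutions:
 f(c) = C1 + C2*c^(1 - sqrt(2)/3)


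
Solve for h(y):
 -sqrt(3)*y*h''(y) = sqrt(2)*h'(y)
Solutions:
 h(y) = C1 + C2*y^(1 - sqrt(6)/3)


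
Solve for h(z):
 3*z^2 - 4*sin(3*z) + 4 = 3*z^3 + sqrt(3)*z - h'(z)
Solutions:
 h(z) = C1 + 3*z^4/4 - z^3 + sqrt(3)*z^2/2 - 4*z - 4*cos(3*z)/3


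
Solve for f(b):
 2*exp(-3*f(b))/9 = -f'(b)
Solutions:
 f(b) = log(C1 - 2*b/3)/3
 f(b) = log((-1 - sqrt(3)*I)*(C1 - 2*b/3)^(1/3)/2)
 f(b) = log((-1 + sqrt(3)*I)*(C1 - 2*b/3)^(1/3)/2)


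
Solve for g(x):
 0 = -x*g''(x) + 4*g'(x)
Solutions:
 g(x) = C1 + C2*x^5


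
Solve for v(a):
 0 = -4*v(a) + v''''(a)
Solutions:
 v(a) = C1*exp(-sqrt(2)*a) + C2*exp(sqrt(2)*a) + C3*sin(sqrt(2)*a) + C4*cos(sqrt(2)*a)


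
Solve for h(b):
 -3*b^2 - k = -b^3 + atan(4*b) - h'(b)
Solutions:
 h(b) = C1 - b^4/4 + b^3 + b*k + b*atan(4*b) - log(16*b^2 + 1)/8


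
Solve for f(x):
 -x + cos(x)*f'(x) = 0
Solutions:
 f(x) = C1 + Integral(x/cos(x), x)


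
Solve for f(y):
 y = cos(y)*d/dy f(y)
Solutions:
 f(y) = C1 + Integral(y/cos(y), y)


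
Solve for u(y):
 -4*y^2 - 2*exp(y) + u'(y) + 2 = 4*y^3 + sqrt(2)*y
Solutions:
 u(y) = C1 + y^4 + 4*y^3/3 + sqrt(2)*y^2/2 - 2*y + 2*exp(y)


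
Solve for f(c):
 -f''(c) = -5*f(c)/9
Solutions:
 f(c) = C1*exp(-sqrt(5)*c/3) + C2*exp(sqrt(5)*c/3)


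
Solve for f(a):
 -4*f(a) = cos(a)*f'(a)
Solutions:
 f(a) = C1*(sin(a)^2 - 2*sin(a) + 1)/(sin(a)^2 + 2*sin(a) + 1)


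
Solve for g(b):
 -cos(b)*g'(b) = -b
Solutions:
 g(b) = C1 + Integral(b/cos(b), b)


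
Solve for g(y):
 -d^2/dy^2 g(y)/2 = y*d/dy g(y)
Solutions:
 g(y) = C1 + C2*erf(y)


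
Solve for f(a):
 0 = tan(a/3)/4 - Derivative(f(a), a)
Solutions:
 f(a) = C1 - 3*log(cos(a/3))/4


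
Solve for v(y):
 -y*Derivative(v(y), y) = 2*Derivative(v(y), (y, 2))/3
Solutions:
 v(y) = C1 + C2*erf(sqrt(3)*y/2)


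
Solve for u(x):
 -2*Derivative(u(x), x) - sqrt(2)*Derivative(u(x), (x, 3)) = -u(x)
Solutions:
 u(x) = C1*exp(-x*(-4*2^(1/6)*3^(2/3)/(9*sqrt(2) + sqrt(6)*sqrt(16*sqrt(2) + 27))^(1/3) + 6^(1/3)*(9*sqrt(2) + sqrt(6)*sqrt(16*sqrt(2) + 27))^(1/3))/12)*sin(x*(6^(1/6)/(9*sqrt(2) + sqrt(6)*sqrt(16*sqrt(2) + 27))^(1/3) + 2^(1/3)*3^(5/6)*(9*sqrt(2) + sqrt(6)*sqrt(16*sqrt(2) + 27))^(1/3)/12)) + C2*exp(-x*(-4*2^(1/6)*3^(2/3)/(9*sqrt(2) + sqrt(6)*sqrt(16*sqrt(2) + 27))^(1/3) + 6^(1/3)*(9*sqrt(2) + sqrt(6)*sqrt(16*sqrt(2) + 27))^(1/3))/12)*cos(x*(6^(1/6)/(9*sqrt(2) + sqrt(6)*sqrt(16*sqrt(2) + 27))^(1/3) + 2^(1/3)*3^(5/6)*(9*sqrt(2) + sqrt(6)*sqrt(16*sqrt(2) + 27))^(1/3)/12)) + C3*exp(x*(-4*2^(1/6)*3^(2/3)/(9*sqrt(2) + sqrt(6)*sqrt(16*sqrt(2) + 27))^(1/3) + 6^(1/3)*(9*sqrt(2) + sqrt(6)*sqrt(16*sqrt(2) + 27))^(1/3))/6)


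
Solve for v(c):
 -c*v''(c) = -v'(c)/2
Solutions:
 v(c) = C1 + C2*c^(3/2)


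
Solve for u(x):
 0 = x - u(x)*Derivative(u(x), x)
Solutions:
 u(x) = -sqrt(C1 + x^2)
 u(x) = sqrt(C1 + x^2)


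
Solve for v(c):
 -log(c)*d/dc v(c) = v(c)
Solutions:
 v(c) = C1*exp(-li(c))


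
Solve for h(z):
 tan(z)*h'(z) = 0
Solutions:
 h(z) = C1


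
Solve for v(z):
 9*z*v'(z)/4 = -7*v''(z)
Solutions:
 v(z) = C1 + C2*erf(3*sqrt(14)*z/28)


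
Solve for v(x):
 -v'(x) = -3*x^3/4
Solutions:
 v(x) = C1 + 3*x^4/16


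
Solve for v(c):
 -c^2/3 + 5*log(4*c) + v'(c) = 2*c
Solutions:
 v(c) = C1 + c^3/9 + c^2 - 5*c*log(c) - c*log(1024) + 5*c


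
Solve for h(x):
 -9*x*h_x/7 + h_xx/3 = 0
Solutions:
 h(x) = C1 + C2*erfi(3*sqrt(42)*x/14)


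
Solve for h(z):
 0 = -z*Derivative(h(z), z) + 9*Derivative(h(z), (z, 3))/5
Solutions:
 h(z) = C1 + Integral(C2*airyai(15^(1/3)*z/3) + C3*airybi(15^(1/3)*z/3), z)


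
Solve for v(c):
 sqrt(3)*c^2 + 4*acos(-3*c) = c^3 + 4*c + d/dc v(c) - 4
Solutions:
 v(c) = C1 - c^4/4 + sqrt(3)*c^3/3 - 2*c^2 + 4*c*acos(-3*c) + 4*c + 4*sqrt(1 - 9*c^2)/3


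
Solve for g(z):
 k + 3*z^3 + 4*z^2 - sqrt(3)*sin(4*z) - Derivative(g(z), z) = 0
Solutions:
 g(z) = C1 + k*z + 3*z^4/4 + 4*z^3/3 + sqrt(3)*cos(4*z)/4


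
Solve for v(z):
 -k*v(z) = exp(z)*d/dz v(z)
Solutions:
 v(z) = C1*exp(k*exp(-z))


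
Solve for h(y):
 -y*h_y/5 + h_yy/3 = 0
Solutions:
 h(y) = C1 + C2*erfi(sqrt(30)*y/10)


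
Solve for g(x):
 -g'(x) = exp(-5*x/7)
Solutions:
 g(x) = C1 + 7*exp(-5*x/7)/5


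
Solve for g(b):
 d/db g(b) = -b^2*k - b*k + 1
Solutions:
 g(b) = C1 - b^3*k/3 - b^2*k/2 + b


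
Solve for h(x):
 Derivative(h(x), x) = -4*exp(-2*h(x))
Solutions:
 h(x) = log(-sqrt(C1 - 8*x))
 h(x) = log(C1 - 8*x)/2


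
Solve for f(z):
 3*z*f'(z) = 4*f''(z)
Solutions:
 f(z) = C1 + C2*erfi(sqrt(6)*z/4)


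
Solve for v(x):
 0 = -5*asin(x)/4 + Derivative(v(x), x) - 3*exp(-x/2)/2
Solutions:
 v(x) = C1 + 5*x*asin(x)/4 + 5*sqrt(1 - x^2)/4 - 3*exp(-x/2)


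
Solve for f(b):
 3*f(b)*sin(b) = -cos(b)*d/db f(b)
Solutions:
 f(b) = C1*cos(b)^3


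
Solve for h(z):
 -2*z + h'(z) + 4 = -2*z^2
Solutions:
 h(z) = C1 - 2*z^3/3 + z^2 - 4*z


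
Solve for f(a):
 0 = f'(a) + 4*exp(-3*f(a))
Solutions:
 f(a) = log(C1 - 12*a)/3
 f(a) = log((-3^(1/3) - 3^(5/6)*I)*(C1 - 4*a)^(1/3)/2)
 f(a) = log((-3^(1/3) + 3^(5/6)*I)*(C1 - 4*a)^(1/3)/2)


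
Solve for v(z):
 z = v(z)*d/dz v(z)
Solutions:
 v(z) = -sqrt(C1 + z^2)
 v(z) = sqrt(C1 + z^2)


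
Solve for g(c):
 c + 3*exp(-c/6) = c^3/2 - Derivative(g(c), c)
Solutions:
 g(c) = C1 + c^4/8 - c^2/2 + 18*exp(-c/6)


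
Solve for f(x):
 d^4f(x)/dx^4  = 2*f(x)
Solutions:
 f(x) = C1*exp(-2^(1/4)*x) + C2*exp(2^(1/4)*x) + C3*sin(2^(1/4)*x) + C4*cos(2^(1/4)*x)


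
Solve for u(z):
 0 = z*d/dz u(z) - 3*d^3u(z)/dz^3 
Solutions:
 u(z) = C1 + Integral(C2*airyai(3^(2/3)*z/3) + C3*airybi(3^(2/3)*z/3), z)


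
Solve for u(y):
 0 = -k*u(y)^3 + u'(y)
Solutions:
 u(y) = -sqrt(2)*sqrt(-1/(C1 + k*y))/2
 u(y) = sqrt(2)*sqrt(-1/(C1 + k*y))/2


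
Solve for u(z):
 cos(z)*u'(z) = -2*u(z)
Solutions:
 u(z) = C1*(sin(z) - 1)/(sin(z) + 1)


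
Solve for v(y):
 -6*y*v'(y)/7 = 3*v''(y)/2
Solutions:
 v(y) = C1 + C2*erf(sqrt(14)*y/7)


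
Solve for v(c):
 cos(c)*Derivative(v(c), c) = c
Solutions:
 v(c) = C1 + Integral(c/cos(c), c)


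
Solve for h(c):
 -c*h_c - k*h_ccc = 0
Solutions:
 h(c) = C1 + Integral(C2*airyai(c*(-1/k)^(1/3)) + C3*airybi(c*(-1/k)^(1/3)), c)


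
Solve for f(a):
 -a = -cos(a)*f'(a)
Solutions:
 f(a) = C1 + Integral(a/cos(a), a)


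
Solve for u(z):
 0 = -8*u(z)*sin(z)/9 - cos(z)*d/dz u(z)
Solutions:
 u(z) = C1*cos(z)^(8/9)


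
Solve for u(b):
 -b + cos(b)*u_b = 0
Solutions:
 u(b) = C1 + Integral(b/cos(b), b)
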